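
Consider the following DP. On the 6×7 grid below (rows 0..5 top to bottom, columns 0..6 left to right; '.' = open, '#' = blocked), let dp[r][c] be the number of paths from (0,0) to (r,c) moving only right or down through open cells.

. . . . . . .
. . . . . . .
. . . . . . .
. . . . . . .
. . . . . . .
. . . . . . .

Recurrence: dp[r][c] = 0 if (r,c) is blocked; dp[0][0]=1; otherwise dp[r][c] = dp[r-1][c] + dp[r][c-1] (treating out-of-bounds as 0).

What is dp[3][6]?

r\c   0   1   2   3   4   5   6
  0   1   1   1   1   1   1   1
  1   1   2   3   4   5   6   7
  2   1   3   6  10  15  21  28
  3   1   4  10  20  35  56  84
  4   1   5  15  35  70 126 210
  5   1   6  21  56 126 252 462

84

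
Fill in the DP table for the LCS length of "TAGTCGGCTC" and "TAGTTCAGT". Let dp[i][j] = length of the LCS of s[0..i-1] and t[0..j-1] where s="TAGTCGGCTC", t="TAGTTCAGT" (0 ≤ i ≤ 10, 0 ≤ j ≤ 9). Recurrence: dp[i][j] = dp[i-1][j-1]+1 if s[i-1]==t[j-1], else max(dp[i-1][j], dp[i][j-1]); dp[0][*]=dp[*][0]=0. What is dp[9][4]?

   ''  T  A  G  T  T  C  A  G  T
''  0  0  0  0  0  0  0  0  0  0
 T  0  1  1  1  1  1  1  1  1  1
 A  0  1  2  2  2  2  2  2  2  2
 G  0  1  2  3  3  3  3  3  3  3
 T  0  1  2  3  4  4  4  4  4  4
 C  0  1  2  3  4  4  5  5  5  5
 G  0  1  2  3  4  4  5  5  6  6
 G  0  1  2  3  4  4  5  5  6  6
 C  0  1  2  3  4  4  5  5  6  6
 T  0  1  2  3  4  5  5  5  6  7
 C  0  1  2  3  4  5  6  6  6  7

4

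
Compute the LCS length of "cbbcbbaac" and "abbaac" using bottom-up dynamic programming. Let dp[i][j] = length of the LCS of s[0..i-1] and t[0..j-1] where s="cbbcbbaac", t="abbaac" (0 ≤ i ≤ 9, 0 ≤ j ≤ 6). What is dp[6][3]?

2

   ''  a  b  b  a  a  c
''  0  0  0  0  0  0  0
 c  0  0  0  0  0  0  1
 b  0  0  1  1  1  1  1
 b  0  0  1  2  2  2  2
 c  0  0  1  2  2  2  3
 b  0  0  1  2  2  2  3
 b  0  0  1  2  2  2  3
 a  0  1  1  2  3  3  3
 a  0  1  1  2  3  4  4
 c  0  1  1  2  3  4  5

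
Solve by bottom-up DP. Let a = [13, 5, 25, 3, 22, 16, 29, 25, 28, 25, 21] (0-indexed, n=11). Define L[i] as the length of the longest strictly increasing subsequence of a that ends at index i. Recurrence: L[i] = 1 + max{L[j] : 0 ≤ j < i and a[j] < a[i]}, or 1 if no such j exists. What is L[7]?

   i    0    1    2    3    4    5    6    7    8    9   10
a[i]   13    5   25    3   22   16   29   25   28   25   21
L[i]    1    1    2    1    2    2    3    3    4    3    3

3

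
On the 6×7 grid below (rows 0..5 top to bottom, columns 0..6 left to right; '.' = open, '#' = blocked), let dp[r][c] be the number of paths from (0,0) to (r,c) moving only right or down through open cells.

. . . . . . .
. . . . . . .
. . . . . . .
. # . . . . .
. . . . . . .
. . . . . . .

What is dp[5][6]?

r\c   0   1   2   3   4   5   6
  0   1   1   1   1   1   1   1
  1   1   2   3   4   5   6   7
  2   1   3   6  10  15  21  28
  3   1   0   6  16  31  52  80
  4   1   1   7  23  54 106 186
  5   1   2   9  32  86 192 378

378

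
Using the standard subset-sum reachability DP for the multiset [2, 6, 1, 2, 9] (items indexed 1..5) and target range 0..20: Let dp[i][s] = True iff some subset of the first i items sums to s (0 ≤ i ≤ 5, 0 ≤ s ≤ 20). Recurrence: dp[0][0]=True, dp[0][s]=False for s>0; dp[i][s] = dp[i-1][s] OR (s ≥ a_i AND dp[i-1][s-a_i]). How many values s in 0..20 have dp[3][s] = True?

i\s   0   1   2   3   4   5   6   7   8   9  10  11  12  13  14  15  16  17  18  19  20
  0   T   F   F   F   F   F   F   F   F   F   F   F   F   F   F   F   F   F   F   F   F
  1   T   F   T   F   F   F   F   F   F   F   F   F   F   F   F   F   F   F   F   F   F
  2   T   F   T   F   F   F   T   F   T   F   F   F   F   F   F   F   F   F   F   F   F
  3   T   T   T   T   F   F   T   T   T   T   F   F   F   F   F   F   F   F   F   F   F
  4   T   T   T   T   T   T   T   T   T   T   T   T   F   F   F   F   F   F   F   F   F
  5   T   T   T   T   T   T   T   T   T   T   T   T   T   T   T   T   T   T   T   T   T

8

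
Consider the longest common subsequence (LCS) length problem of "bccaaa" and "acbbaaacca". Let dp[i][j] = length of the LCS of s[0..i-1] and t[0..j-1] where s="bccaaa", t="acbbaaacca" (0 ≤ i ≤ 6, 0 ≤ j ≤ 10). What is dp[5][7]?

3

   ''  a  c  b  b  a  a  a  c  c  a
''  0  0  0  0  0  0  0  0  0  0  0
 b  0  0  0  1  1  1  1  1  1  1  1
 c  0  0  1  1  1  1  1  1  2  2  2
 c  0  0  1  1  1  1  1  1  2  3  3
 a  0  1  1  1  1  2  2  2  2  3  4
 a  0  1  1  1  1  2  3  3  3  3  4
 a  0  1  1  1  1  2  3  4  4  4  4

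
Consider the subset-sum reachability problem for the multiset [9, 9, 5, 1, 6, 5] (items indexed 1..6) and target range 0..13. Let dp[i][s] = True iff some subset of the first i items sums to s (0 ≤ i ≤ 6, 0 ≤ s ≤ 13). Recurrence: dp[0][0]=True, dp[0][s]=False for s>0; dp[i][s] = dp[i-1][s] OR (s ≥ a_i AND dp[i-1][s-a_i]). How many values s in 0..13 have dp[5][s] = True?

i\s   0   1   2   3   4   5   6   7   8   9  10  11  12  13
  0   T   F   F   F   F   F   F   F   F   F   F   F   F   F
  1   T   F   F   F   F   F   F   F   F   T   F   F   F   F
  2   T   F   F   F   F   F   F   F   F   T   F   F   F   F
  3   T   F   F   F   F   T   F   F   F   T   F   F   F   F
  4   T   T   F   F   F   T   T   F   F   T   T   F   F   F
  5   T   T   F   F   F   T   T   T   F   T   T   T   T   F
  6   T   T   F   F   F   T   T   T   F   T   T   T   T   F

9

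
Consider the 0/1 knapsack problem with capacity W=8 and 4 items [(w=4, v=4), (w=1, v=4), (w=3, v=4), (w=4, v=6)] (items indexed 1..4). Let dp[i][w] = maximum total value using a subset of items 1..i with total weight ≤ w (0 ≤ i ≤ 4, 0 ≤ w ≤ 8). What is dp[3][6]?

8

i\w   0   1   2   3   4   5   6   7   8
  0   0   0   0   0   0   0   0   0   0
  1   0   0   0   0   4   4   4   4   4
  2   0   4   4   4   4   8   8   8   8
  3   0   4   4   4   8   8   8   8  12
  4   0   4   4   4   8  10  10  10  14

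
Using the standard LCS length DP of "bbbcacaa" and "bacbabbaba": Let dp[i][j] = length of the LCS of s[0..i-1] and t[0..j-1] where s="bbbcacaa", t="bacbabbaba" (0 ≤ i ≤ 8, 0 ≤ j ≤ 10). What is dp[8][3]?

   ''  b  a  c  b  a  b  b  a  b  a
''  0  0  0  0  0  0  0  0  0  0  0
 b  0  1  1  1  1  1  1  1  1  1  1
 b  0  1  1  1  2  2  2  2  2  2  2
 b  0  1  1  1  2  2  3  3  3  3  3
 c  0  1  1  2  2  2  3  3  3  3  3
 a  0  1  2  2  2  3  3  3  4  4  4
 c  0  1  2  3  3  3  3  3  4  4  4
 a  0  1  2  3  3  4  4  4  4  4  5
 a  0  1  2  3  3  4  4  4  5  5  5

3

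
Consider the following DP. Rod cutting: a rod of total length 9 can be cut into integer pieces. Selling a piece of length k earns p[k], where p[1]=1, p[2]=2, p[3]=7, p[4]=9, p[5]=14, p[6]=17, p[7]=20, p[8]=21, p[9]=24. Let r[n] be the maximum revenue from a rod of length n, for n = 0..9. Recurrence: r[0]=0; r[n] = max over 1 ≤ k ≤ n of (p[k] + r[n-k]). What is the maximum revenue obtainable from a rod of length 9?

24

   n    0    1    2    3    4    5    6    7    8    9
r[n]    0    1    2    7    9   14   17   20   21   24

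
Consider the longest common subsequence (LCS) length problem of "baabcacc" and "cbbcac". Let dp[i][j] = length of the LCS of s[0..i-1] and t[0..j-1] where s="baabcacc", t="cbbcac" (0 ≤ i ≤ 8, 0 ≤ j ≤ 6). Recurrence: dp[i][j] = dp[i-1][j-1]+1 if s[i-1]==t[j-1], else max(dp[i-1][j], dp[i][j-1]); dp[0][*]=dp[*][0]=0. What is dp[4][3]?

2

   ''  c  b  b  c  a  c
''  0  0  0  0  0  0  0
 b  0  0  1  1  1  1  1
 a  0  0  1  1  1  2  2
 a  0  0  1  1  1  2  2
 b  0  0  1  2  2  2  2
 c  0  1  1  2  3  3  3
 a  0  1  1  2  3  4  4
 c  0  1  1  2  3  4  5
 c  0  1  1  2  3  4  5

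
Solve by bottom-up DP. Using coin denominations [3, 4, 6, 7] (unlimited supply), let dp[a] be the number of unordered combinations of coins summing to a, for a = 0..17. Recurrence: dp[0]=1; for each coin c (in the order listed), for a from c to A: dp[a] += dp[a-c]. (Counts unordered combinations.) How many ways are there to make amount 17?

5

after  coin     0     1     2     3     4     5     6     7     8     9    10    11    12    13    14    15    16    17
          3     1     0     0     1     0     0     1     0     0     1     0     0     1     0     0     1     0     0
          4     1     0     0     1     1     0     1     1     1     1     1     1     2     1     1     2     2     1
          6     1     0     0     1     1     0     2     1     1     2     2     1     4     2     2     4     4     2
          7     1     0     0     1     1     0     2     2     1     2     3     2     4     4     4     5     6     5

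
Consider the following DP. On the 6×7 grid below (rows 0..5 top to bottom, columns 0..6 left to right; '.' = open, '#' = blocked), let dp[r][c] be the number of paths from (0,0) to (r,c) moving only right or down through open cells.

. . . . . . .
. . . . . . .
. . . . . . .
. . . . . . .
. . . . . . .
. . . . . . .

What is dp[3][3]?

r\c   0   1   2   3   4   5   6
  0   1   1   1   1   1   1   1
  1   1   2   3   4   5   6   7
  2   1   3   6  10  15  21  28
  3   1   4  10  20  35  56  84
  4   1   5  15  35  70 126 210
  5   1   6  21  56 126 252 462

20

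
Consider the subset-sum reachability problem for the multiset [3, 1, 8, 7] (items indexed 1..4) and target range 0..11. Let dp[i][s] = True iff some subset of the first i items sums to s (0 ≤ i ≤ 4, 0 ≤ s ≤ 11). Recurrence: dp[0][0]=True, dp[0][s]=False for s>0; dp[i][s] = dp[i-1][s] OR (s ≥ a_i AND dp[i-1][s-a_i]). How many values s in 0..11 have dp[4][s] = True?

i\s   0   1   2   3   4   5   6   7   8   9  10  11
  0   T   F   F   F   F   F   F   F   F   F   F   F
  1   T   F   F   T   F   F   F   F   F   F   F   F
  2   T   T   F   T   T   F   F   F   F   F   F   F
  3   T   T   F   T   T   F   F   F   T   T   F   T
  4   T   T   F   T   T   F   F   T   T   T   T   T

9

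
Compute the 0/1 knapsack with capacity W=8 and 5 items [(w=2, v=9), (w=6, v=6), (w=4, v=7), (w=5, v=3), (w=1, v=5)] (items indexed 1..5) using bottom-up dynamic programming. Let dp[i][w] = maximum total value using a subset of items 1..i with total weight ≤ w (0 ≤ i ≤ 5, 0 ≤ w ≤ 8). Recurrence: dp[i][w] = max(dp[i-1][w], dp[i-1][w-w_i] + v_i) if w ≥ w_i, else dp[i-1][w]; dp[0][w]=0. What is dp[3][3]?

i\w   0   1   2   3   4   5   6   7   8
  0   0   0   0   0   0   0   0   0   0
  1   0   0   9   9   9   9   9   9   9
  2   0   0   9   9   9   9   9   9  15
  3   0   0   9   9   9   9  16  16  16
  4   0   0   9   9   9   9  16  16  16
  5   0   5   9  14  14  14  16  21  21

9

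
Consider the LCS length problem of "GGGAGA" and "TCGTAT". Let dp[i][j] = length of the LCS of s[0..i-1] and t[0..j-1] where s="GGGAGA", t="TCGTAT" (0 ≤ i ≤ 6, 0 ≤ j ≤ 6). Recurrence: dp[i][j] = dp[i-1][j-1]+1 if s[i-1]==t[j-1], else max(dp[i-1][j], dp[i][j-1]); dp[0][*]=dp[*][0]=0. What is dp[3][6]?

1

   ''  T  C  G  T  A  T
''  0  0  0  0  0  0  0
 G  0  0  0  1  1  1  1
 G  0  0  0  1  1  1  1
 G  0  0  0  1  1  1  1
 A  0  0  0  1  1  2  2
 G  0  0  0  1  1  2  2
 A  0  0  0  1  1  2  2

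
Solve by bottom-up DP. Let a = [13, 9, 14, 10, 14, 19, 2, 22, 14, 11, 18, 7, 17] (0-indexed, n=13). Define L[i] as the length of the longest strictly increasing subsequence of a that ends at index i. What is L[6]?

1

   i    0    1    2    3    4    5    6    7    8    9   10   11   12
a[i]   13    9   14   10   14   19    2   22   14   11   18    7   17
L[i]    1    1    2    2    3    4    1    5    3    3    4    2    4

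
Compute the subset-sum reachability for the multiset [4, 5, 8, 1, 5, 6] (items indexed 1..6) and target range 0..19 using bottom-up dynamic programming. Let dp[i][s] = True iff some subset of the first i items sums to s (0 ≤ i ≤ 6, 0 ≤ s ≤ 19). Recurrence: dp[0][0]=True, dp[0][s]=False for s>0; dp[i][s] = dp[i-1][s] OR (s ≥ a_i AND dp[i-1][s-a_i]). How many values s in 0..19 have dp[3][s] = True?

i\s   0   1   2   3   4   5   6   7   8   9  10  11  12  13  14  15  16  17  18  19
  0   T   F   F   F   F   F   F   F   F   F   F   F   F   F   F   F   F   F   F   F
  1   T   F   F   F   T   F   F   F   F   F   F   F   F   F   F   F   F   F   F   F
  2   T   F   F   F   T   T   F   F   F   T   F   F   F   F   F   F   F   F   F   F
  3   T   F   F   F   T   T   F   F   T   T   F   F   T   T   F   F   F   T   F   F
  4   T   T   F   F   T   T   T   F   T   T   T   F   T   T   T   F   F   T   T   F
  5   T   T   F   F   T   T   T   F   T   T   T   T   T   T   T   T   F   T   T   T
  6   T   T   F   F   T   T   T   T   T   T   T   T   T   T   T   T   T   T   T   T

8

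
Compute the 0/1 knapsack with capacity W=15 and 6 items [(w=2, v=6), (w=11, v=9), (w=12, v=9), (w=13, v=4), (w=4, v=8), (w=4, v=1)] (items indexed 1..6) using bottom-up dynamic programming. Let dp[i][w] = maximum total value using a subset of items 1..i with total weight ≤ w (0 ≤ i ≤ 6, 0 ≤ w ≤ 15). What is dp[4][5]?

6

i\w   0   1   2   3   4   5   6   7   8   9  10  11  12  13  14  15
  0   0   0   0   0   0   0   0   0   0   0   0   0   0   0   0   0
  1   0   0   6   6   6   6   6   6   6   6   6   6   6   6   6   6
  2   0   0   6   6   6   6   6   6   6   6   6   9   9  15  15  15
  3   0   0   6   6   6   6   6   6   6   6   6   9   9  15  15  15
  4   0   0   6   6   6   6   6   6   6   6   6   9   9  15  15  15
  5   0   0   6   6   8   8  14  14  14  14  14  14  14  15  15  17
  6   0   0   6   6   8   8  14  14  14  14  15  15  15  15  15  17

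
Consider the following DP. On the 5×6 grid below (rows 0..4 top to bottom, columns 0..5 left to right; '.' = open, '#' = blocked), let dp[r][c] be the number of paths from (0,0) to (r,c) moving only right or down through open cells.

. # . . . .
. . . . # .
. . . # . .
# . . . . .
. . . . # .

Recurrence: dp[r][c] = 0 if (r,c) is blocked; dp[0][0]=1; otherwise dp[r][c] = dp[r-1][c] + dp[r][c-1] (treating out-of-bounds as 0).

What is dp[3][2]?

5

r\c   0   1   2   3   4   5
  0   1   0   0   0   0   0
  1   1   1   1   1   0   0
  2   1   2   3   0   0   0
  3   0   2   5   5   5   5
  4   0   2   7  12   0   5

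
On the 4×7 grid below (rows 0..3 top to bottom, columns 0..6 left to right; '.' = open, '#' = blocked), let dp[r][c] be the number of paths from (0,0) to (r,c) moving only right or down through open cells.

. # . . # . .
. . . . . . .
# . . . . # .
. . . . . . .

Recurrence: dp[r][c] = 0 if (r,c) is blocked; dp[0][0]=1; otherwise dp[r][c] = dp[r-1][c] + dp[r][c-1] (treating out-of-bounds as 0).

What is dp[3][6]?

11

r\c   0   1   2   3   4   5   6
  0   1   0   0   0   0   0   0
  1   1   1   1   1   1   1   1
  2   0   1   2   3   4   0   1
  3   0   1   3   6  10  10  11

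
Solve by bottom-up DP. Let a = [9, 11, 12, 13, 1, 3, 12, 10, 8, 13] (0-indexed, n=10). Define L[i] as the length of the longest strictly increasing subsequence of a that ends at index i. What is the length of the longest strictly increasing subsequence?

   i    0    1    2    3    4    5    6    7    8    9
a[i]    9   11   12   13    1    3   12   10    8   13
L[i]    1    2    3    4    1    2    3    3    3    4

4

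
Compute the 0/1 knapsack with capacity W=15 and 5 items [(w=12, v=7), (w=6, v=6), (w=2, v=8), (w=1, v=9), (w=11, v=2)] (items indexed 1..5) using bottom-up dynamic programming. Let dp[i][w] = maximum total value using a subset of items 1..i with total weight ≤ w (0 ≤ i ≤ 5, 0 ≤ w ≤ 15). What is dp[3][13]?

14

i\w   0   1   2   3   4   5   6   7   8   9  10  11  12  13  14  15
  0   0   0   0   0   0   0   0   0   0   0   0   0   0   0   0   0
  1   0   0   0   0   0   0   0   0   0   0   0   0   7   7   7   7
  2   0   0   0   0   0   0   6   6   6   6   6   6   7   7   7   7
  3   0   0   8   8   8   8   8   8  14  14  14  14  14  14  15  15
  4   0   9   9  17  17  17  17  17  17  23  23  23  23  23  23  24
  5   0   9   9  17  17  17  17  17  17  23  23  23  23  23  23  24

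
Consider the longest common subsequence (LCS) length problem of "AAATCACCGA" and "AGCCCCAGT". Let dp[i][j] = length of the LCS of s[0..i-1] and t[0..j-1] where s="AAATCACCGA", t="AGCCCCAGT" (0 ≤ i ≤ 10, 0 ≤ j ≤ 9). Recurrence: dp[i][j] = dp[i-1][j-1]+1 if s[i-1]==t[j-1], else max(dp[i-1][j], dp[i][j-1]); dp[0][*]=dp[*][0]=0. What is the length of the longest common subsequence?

5

   ''  A  G  C  C  C  C  A  G  T
''  0  0  0  0  0  0  0  0  0  0
 A  0  1  1  1  1  1  1  1  1  1
 A  0  1  1  1  1  1  1  2  2  2
 A  0  1  1  1  1  1  1  2  2  2
 T  0  1  1  1  1  1  1  2  2  3
 C  0  1  1  2  2  2  2  2  2  3
 A  0  1  1  2  2  2  2  3  3  3
 C  0  1  1  2  3  3  3  3  3  3
 C  0  1  1  2  3  4  4  4  4  4
 G  0  1  2  2  3  4  4  4  5  5
 A  0  1  2  2  3  4  4  5  5  5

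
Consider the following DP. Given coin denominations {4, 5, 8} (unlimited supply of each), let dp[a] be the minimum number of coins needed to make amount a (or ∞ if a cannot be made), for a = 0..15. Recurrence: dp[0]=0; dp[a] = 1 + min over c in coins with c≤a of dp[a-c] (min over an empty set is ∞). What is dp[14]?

3

 a  0  1  2  3  4  5  6  7  8  9 10 11 12 13 14 15
dp  0  -  -  -  1  1  -  -  1  2  2  -  2  2  3  3
(- denotes ∞ / unreachable)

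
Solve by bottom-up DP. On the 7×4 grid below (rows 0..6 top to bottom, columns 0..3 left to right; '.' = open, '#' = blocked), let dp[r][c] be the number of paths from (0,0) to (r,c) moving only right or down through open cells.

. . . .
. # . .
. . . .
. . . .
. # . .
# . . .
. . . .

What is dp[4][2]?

4

r\c   0   1   2   3
  0   1   1   1   1
  1   1   0   1   2
  2   1   1   2   4
  3   1   2   4   8
  4   1   0   4  12
  5   0   0   4  16
  6   0   0   4  20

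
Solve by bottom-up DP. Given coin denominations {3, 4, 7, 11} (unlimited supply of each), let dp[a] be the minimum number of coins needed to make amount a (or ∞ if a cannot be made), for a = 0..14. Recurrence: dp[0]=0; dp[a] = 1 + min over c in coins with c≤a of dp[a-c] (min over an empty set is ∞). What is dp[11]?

1

 a  0  1  2  3  4  5  6  7  8  9 10 11 12 13 14
dp  0  -  -  1  1  -  2  1  2  3  2  1  3  3  2
(- denotes ∞ / unreachable)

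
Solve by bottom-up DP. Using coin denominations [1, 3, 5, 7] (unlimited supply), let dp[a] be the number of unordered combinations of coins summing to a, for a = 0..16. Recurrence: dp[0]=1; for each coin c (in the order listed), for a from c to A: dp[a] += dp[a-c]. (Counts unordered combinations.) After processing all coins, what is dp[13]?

14

after  coin     0     1     2     3     4     5     6     7     8     9    10    11    12    13    14    15    16
          1     1     1     1     1     1     1     1     1     1     1     1     1     1     1     1     1     1
          3     1     1     1     2     2     2     3     3     3     4     4     4     5     5     5     6     6
          5     1     1     1     2     2     3     4     4     5     6     7     8     9    10    11    13    14
          7     1     1     1     2     2     3     4     5     6     7     9    10    12    14    16    19    21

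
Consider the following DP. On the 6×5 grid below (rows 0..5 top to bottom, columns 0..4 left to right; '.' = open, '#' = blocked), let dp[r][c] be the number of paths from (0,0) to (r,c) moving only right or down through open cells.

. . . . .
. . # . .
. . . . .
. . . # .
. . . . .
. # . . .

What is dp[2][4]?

r\c   0   1   2   3   4
  0   1   1   1   1   1
  1   1   2   0   1   2
  2   1   3   3   4   6
  3   1   4   7   0   6
  4   1   5  12  12  18
  5   1   0  12  24  42

6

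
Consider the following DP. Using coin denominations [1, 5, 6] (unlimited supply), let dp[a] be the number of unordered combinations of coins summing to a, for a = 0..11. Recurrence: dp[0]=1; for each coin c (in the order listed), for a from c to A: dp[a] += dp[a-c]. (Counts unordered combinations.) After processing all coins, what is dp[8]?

after  coin     0     1     2     3     4     5     6     7     8     9    10    11
          1     1     1     1     1     1     1     1     1     1     1     1     1
          5     1     1     1     1     1     2     2     2     2     2     3     3
          6     1     1     1     1     1     2     3     3     3     3     4     5

3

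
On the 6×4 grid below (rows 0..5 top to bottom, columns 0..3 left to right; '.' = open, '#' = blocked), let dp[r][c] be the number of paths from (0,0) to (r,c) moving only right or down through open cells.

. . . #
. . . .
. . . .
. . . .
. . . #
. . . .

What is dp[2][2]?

6

r\c   0   1   2   3
  0   1   1   1   0
  1   1   2   3   3
  2   1   3   6   9
  3   1   4  10  19
  4   1   5  15   0
  5   1   6  21  21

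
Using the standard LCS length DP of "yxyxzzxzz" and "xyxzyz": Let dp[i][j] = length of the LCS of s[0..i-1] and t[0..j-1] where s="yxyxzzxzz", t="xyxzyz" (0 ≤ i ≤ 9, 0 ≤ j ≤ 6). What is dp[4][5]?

3

   ''  x  y  x  z  y  z
''  0  0  0  0  0  0  0
 y  0  0  1  1  1  1  1
 x  0  1  1  2  2  2  2
 y  0  1  2  2  2  3  3
 x  0  1  2  3  3  3  3
 z  0  1  2  3  4  4  4
 z  0  1  2  3  4  4  5
 x  0  1  2  3  4  4  5
 z  0  1  2  3  4  4  5
 z  0  1  2  3  4  4  5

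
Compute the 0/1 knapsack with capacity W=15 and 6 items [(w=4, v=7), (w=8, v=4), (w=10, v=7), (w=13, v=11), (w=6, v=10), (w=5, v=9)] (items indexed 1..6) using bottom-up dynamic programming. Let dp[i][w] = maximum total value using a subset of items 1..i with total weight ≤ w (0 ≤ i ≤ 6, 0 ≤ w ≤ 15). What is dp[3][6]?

i\w   0   1   2   3   4   5   6   7   8   9  10  11  12  13  14  15
  0   0   0   0   0   0   0   0   0   0   0   0   0   0   0   0   0
  1   0   0   0   0   7   7   7   7   7   7   7   7   7   7   7   7
  2   0   0   0   0   7   7   7   7   7   7   7   7  11  11  11  11
  3   0   0   0   0   7   7   7   7   7   7   7   7  11  11  14  14
  4   0   0   0   0   7   7   7   7   7   7   7   7  11  11  14  14
  5   0   0   0   0   7   7  10  10  10  10  17  17  17  17  17  17
  6   0   0   0   0   7   9  10  10  10  16  17  19  19  19  19  26

7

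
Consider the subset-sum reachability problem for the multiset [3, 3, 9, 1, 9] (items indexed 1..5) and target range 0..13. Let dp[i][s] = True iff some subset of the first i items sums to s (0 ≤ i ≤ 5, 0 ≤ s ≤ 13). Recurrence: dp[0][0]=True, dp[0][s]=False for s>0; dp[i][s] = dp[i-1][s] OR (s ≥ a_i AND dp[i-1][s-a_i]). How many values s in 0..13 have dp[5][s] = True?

i\s   0   1   2   3   4   5   6   7   8   9  10  11  12  13
  0   T   F   F   F   F   F   F   F   F   F   F   F   F   F
  1   T   F   F   T   F   F   F   F   F   F   F   F   F   F
  2   T   F   F   T   F   F   T   F   F   F   F   F   F   F
  3   T   F   F   T   F   F   T   F   F   T   F   F   T   F
  4   T   T   F   T   T   F   T   T   F   T   T   F   T   T
  5   T   T   F   T   T   F   T   T   F   T   T   F   T   T

10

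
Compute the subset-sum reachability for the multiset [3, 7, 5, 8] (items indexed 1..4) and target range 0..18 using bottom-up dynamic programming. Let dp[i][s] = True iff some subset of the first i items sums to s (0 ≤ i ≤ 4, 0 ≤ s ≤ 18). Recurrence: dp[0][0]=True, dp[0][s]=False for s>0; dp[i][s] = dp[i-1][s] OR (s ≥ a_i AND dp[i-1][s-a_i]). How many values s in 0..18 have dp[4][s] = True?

i\s   0   1   2   3   4   5   6   7   8   9  10  11  12  13  14  15  16  17  18
  0   T   F   F   F   F   F   F   F   F   F   F   F   F   F   F   F   F   F   F
  1   T   F   F   T   F   F   F   F   F   F   F   F   F   F   F   F   F   F   F
  2   T   F   F   T   F   F   F   T   F   F   T   F   F   F   F   F   F   F   F
  3   T   F   F   T   F   T   F   T   T   F   T   F   T   F   F   T   F   F   F
  4   T   F   F   T   F   T   F   T   T   F   T   T   T   T   F   T   T   F   T

12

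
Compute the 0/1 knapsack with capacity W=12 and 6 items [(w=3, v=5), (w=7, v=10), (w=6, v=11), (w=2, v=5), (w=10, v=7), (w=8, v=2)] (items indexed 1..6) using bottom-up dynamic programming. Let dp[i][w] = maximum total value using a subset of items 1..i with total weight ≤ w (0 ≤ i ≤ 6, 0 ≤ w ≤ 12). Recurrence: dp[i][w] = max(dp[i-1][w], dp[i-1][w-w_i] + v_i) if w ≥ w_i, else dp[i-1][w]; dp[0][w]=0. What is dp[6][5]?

i\w   0   1   2   3   4   5   6   7   8   9  10  11  12
  0   0   0   0   0   0   0   0   0   0   0   0   0   0
  1   0   0   0   5   5   5   5   5   5   5   5   5   5
  2   0   0   0   5   5   5   5  10  10  10  15  15  15
  3   0   0   0   5   5   5  11  11  11  16  16  16  16
  4   0   0   5   5   5  10  11  11  16  16  16  21  21
  5   0   0   5   5   5  10  11  11  16  16  16  21  21
  6   0   0   5   5   5  10  11  11  16  16  16  21  21

10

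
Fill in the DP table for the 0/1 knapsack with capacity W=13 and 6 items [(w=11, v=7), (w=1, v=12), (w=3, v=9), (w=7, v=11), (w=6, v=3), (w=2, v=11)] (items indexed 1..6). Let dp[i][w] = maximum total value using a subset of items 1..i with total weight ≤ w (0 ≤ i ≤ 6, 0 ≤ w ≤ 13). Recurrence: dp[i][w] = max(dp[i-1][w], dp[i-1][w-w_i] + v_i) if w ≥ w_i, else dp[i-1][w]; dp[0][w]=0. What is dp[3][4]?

21

i\w   0   1   2   3   4   5   6   7   8   9  10  11  12  13
  0   0   0   0   0   0   0   0   0   0   0   0   0   0   0
  1   0   0   0   0   0   0   0   0   0   0   0   7   7   7
  2   0  12  12  12  12  12  12  12  12  12  12  12  19  19
  3   0  12  12  12  21  21  21  21  21  21  21  21  21  21
  4   0  12  12  12  21  21  21  21  23  23  23  32  32  32
  5   0  12  12  12  21  21  21  21  23  23  24  32  32  32
  6   0  12  12  23  23  23  32  32  32  32  34  34  35  43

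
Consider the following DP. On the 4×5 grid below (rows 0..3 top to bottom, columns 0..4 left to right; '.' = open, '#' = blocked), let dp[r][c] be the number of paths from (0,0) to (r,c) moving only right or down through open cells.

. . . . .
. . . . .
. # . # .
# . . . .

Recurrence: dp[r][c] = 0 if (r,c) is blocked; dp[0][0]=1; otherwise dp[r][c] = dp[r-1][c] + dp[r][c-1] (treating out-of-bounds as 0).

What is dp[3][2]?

r\c   0   1   2   3   4
  0   1   1   1   1   1
  1   1   2   3   4   5
  2   1   0   3   0   5
  3   0   0   3   3   8

3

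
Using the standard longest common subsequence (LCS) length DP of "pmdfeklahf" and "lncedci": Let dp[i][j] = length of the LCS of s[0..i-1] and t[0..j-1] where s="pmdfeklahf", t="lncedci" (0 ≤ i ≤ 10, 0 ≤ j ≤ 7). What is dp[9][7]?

   ''  l  n  c  e  d  c  i
''  0  0  0  0  0  0  0  0
 p  0  0  0  0  0  0  0  0
 m  0  0  0  0  0  0  0  0
 d  0  0  0  0  0  1  1  1
 f  0  0  0  0  0  1  1  1
 e  0  0  0  0  1  1  1  1
 k  0  0  0  0  1  1  1  1
 l  0  1  1  1  1  1  1  1
 a  0  1  1  1  1  1  1  1
 h  0  1  1  1  1  1  1  1
 f  0  1  1  1  1  1  1  1

1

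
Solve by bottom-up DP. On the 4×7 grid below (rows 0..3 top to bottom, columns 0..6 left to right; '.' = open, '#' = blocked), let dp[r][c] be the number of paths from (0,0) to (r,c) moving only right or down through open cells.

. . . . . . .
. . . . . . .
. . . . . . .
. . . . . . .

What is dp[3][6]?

84

r\c   0   1   2   3   4   5   6
  0   1   1   1   1   1   1   1
  1   1   2   3   4   5   6   7
  2   1   3   6  10  15  21  28
  3   1   4  10  20  35  56  84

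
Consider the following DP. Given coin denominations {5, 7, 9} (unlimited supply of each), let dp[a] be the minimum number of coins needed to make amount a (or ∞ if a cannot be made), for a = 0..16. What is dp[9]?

 a  0  1  2  3  4  5  6  7  8  9 10 11 12 13 14 15 16
dp  0  -  -  -  -  1  -  1  -  1  2  -  2  -  2  3  2
(- denotes ∞ / unreachable)

1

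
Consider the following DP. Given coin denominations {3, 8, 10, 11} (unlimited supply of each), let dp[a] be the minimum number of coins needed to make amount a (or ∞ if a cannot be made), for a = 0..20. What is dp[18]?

 a  0  1  2  3  4  5  6  7  8  9 10 11 12 13 14 15 16 17 18 19 20
dp  0  -  -  1  -  -  2  -  1  3  1  1  4  2  2  5  2  3  2  2  2
(- denotes ∞ / unreachable)

2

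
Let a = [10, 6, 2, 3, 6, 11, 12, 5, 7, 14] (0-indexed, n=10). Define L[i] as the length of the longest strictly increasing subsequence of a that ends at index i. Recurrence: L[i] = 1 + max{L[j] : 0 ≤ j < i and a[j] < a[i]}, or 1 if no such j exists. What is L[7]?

3

   i    0    1    2    3    4    5    6    7    8    9
a[i]   10    6    2    3    6   11   12    5    7   14
L[i]    1    1    1    2    3    4    5    3    4    6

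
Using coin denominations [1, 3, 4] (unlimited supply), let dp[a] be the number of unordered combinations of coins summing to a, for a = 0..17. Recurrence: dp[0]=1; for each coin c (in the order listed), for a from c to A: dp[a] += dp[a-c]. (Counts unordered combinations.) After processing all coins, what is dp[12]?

after  coin     0     1     2     3     4     5     6     7     8     9    10    11    12    13    14    15    16    17
          1     1     1     1     1     1     1     1     1     1     1     1     1     1     1     1     1     1     1
          3     1     1     1     2     2     2     3     3     3     4     4     4     5     5     5     6     6     6
          4     1     1     1     2     3     3     4     5     6     7     8     9    11    12    13    15    17    18

11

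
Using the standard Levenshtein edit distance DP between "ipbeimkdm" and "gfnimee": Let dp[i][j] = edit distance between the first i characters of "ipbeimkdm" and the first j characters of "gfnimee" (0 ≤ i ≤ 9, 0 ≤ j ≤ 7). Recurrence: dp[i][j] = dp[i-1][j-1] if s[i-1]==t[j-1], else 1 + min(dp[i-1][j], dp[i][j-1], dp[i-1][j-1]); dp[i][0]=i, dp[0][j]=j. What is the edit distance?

   ''  g  f  n  i  m  e  e
''  0  1  2  3  4  5  6  7
 i  1  1  2  3  3  4  5  6
 p  2  2  2  3  4  4  5  6
 b  3  3  3  3  4  5  5  6
 e  4  4  4  4  4  5  5  5
 i  5  5  5  5  4  5  6  6
 m  6  6  6  6  5  4  5  6
 k  7  7  7  7  6  5  5  6
 d  8  8  8  8  7  6  6  6
 m  9  9  9  9  8  7  7  7

7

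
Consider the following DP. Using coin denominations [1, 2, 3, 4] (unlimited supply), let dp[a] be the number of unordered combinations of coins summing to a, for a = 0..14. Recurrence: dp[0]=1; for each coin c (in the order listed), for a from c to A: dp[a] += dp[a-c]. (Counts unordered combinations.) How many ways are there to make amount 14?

47

after  coin     0     1     2     3     4     5     6     7     8     9    10    11    12    13    14
          1     1     1     1     1     1     1     1     1     1     1     1     1     1     1     1
          2     1     1     2     2     3     3     4     4     5     5     6     6     7     7     8
          3     1     1     2     3     4     5     7     8    10    12    14    16    19    21    24
          4     1     1     2     3     5     6     9    11    15    18    23    27    34    39    47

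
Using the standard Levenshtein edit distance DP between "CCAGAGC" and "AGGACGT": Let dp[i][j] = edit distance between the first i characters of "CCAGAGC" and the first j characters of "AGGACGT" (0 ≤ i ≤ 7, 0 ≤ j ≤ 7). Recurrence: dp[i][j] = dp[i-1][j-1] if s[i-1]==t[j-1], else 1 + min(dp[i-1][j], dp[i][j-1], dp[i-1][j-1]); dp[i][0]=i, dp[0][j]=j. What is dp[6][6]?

4

   ''  A  G  G  A  C  G  T
''  0  1  2  3  4  5  6  7
 C  1  1  2  3  4  4  5  6
 C  2  2  2  3  4  4  5  6
 A  3  2  3  3  3  4  5  6
 G  4  3  2  3  4  4  4  5
 A  5  4  3  3  3  4  5  5
 G  6  5  4  3  4  4  4  5
 C  7  6  5  4  4  4  5  5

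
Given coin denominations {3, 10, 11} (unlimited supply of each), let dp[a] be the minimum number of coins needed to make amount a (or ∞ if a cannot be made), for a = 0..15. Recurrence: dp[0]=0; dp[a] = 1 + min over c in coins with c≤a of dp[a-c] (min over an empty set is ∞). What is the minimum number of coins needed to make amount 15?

5

 a  0  1  2  3  4  5  6  7  8  9 10 11 12 13 14 15
dp  0  -  -  1  -  -  2  -  -  3  1  1  4  2  2  5
(- denotes ∞ / unreachable)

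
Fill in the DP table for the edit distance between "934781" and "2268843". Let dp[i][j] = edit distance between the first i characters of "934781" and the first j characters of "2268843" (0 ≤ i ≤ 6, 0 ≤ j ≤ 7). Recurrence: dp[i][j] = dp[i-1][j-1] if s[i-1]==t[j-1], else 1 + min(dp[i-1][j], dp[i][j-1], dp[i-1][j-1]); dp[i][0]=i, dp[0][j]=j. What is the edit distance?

6

   ''  2  2  6  8  8  4  3
''  0  1  2  3  4  5  6  7
 9  1  1  2  3  4  5  6  7
 3  2  2  2  3  4  5  6  6
 4  3  3  3  3  4  5  5  6
 7  4  4  4  4  4  5  6  6
 8  5  5  5  5  4  4  5  6
 1  6  6  6  6  5  5  5  6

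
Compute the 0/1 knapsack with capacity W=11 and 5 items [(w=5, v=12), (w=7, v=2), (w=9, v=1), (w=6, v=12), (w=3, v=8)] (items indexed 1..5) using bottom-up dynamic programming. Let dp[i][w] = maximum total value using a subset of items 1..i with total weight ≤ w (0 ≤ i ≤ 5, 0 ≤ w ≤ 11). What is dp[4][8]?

12

i\w   0   1   2   3   4   5   6   7   8   9  10  11
  0   0   0   0   0   0   0   0   0   0   0   0   0
  1   0   0   0   0   0  12  12  12  12  12  12  12
  2   0   0   0   0   0  12  12  12  12  12  12  12
  3   0   0   0   0   0  12  12  12  12  12  12  12
  4   0   0   0   0   0  12  12  12  12  12  12  24
  5   0   0   0   8   8  12  12  12  20  20  20  24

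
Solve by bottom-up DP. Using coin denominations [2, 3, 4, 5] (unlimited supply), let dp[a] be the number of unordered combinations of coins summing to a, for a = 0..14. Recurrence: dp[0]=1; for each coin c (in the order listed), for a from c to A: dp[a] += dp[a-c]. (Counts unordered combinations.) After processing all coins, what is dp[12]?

10

after  coin     0     1     2     3     4     5     6     7     8     9    10    11    12    13    14
          2     1     0     1     0     1     0     1     0     1     0     1     0     1     0     1
          3     1     0     1     1     1     1     2     1     2     2     2     2     3     2     3
          4     1     0     1     1     2     1     3     2     4     3     5     4     7     5     8
          5     1     0     1     1     2     2     3     3     5     5     7     7    10    10    13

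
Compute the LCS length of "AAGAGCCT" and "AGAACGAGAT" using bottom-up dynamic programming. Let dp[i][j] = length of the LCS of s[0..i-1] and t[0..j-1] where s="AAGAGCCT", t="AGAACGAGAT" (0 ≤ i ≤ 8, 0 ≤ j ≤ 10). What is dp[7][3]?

3

   ''  A  G  A  A  C  G  A  G  A  T
''  0  0  0  0  0  0  0  0  0  0  0
 A  0  1  1  1  1  1  1  1  1  1  1
 A  0  1  1  2  2  2  2  2  2  2  2
 G  0  1  2  2  2  2  3  3  3  3  3
 A  0  1  2  3  3  3  3  4  4  4  4
 G  0  1  2  3  3  3  4  4  5  5  5
 C  0  1  2  3  3  4  4  4  5  5  5
 C  0  1  2  3  3  4  4  4  5  5  5
 T  0  1  2  3  3  4  4  4  5  5  6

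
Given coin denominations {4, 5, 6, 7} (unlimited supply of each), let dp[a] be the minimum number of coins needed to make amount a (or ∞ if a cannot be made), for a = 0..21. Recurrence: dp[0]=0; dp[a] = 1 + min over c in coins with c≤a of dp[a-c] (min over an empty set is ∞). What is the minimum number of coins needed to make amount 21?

3

 a  0  1  2  3  4  5  6  7  8  9 10 11 12 13 14 15 16 17 18 19 20 21
dp  0  -  -  -  1  1  1  1  2  2  2  2  2  2  2  3  3  3  3  3  3  3
(- denotes ∞ / unreachable)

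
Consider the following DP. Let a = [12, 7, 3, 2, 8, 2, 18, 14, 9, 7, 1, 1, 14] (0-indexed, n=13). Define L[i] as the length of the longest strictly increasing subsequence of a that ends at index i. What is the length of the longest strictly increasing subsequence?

   i    0    1    2    3    4    5    6    7    8    9   10   11   12
a[i]   12    7    3    2    8    2   18   14    9    7    1    1   14
L[i]    1    1    1    1    2    1    3    3    3    2    1    1    4

4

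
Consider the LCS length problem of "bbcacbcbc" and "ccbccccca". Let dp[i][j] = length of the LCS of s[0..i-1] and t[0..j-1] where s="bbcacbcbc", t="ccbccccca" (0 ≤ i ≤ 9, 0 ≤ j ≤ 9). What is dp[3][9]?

   ''  c  c  b  c  c  c  c  c  a
''  0  0  0  0  0  0  0  0  0  0
 b  0  0  0  1  1  1  1  1  1  1
 b  0  0  0  1  1  1  1  1  1  1
 c  0  1  1  1  2  2  2  2  2  2
 a  0  1  1  1  2  2  2  2  2  3
 c  0  1  2  2  2  3  3  3  3  3
 b  0  1  2  3  3  3  3  3  3  3
 c  0  1  2  3  4  4  4  4  4  4
 b  0  1  2  3  4  4  4  4  4  4
 c  0  1  2  3  4  5  5  5  5  5

2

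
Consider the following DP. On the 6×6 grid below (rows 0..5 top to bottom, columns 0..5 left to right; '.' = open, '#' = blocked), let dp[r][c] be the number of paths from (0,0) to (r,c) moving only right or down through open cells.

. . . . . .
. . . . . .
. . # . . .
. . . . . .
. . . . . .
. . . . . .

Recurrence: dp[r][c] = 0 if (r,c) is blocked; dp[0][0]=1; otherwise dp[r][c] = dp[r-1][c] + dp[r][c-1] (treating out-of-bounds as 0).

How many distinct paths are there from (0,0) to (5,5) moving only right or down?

r\c   0   1   2   3   4   5
  0   1   1   1   1   1   1
  1   1   2   3   4   5   6
  2   1   3   0   4   9  15
  3   1   4   4   8  17  32
  4   1   5   9  17  34  66
  5   1   6  15  32  66 132

132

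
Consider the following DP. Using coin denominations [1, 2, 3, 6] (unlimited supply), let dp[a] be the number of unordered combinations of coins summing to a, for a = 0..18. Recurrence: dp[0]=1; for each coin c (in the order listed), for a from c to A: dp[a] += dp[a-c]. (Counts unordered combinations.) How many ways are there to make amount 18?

64

after  coin     0     1     2     3     4     5     6     7     8     9    10    11    12    13    14    15    16    17    18
          1     1     1     1     1     1     1     1     1     1     1     1     1     1     1     1     1     1     1     1
          2     1     1     2     2     3     3     4     4     5     5     6     6     7     7     8     8     9     9    10
          3     1     1     2     3     4     5     7     8    10    12    14    16    19    21    24    27    30    33    37
          6     1     1     2     3     4     5     8     9    12    15    18    21    27    30    36    42    48    54    64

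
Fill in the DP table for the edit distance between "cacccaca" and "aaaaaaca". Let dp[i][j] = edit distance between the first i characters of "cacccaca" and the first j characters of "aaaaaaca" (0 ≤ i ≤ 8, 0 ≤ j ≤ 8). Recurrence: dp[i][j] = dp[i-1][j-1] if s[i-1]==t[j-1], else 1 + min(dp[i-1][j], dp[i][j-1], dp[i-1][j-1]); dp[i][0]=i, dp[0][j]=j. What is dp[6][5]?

4

   ''  a  a  a  a  a  a  c  a
''  0  1  2  3  4  5  6  7  8
 c  1  1  2  3  4  5  6  6  7
 a  2  1  1  2  3  4  5  6  6
 c  3  2  2  2  3  4  5  5  6
 c  4  3  3  3  3  4  5  5  6
 c  5  4  4  4  4  4  5  5  6
 a  6  5  4  4  4  4  4  5  5
 c  7  6  5  5  5  5  5  4  5
 a  8  7  6  5  5  5  5  5  4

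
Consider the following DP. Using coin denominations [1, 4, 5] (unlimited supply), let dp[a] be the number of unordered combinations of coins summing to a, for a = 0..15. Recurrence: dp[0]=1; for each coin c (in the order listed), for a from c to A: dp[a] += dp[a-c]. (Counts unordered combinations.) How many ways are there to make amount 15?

10

after  coin     0     1     2     3     4     5     6     7     8     9    10    11    12    13    14    15
          1     1     1     1     1     1     1     1     1     1     1     1     1     1     1     1     1
          4     1     1     1     1     2     2     2     2     3     3     3     3     4     4     4     4
          5     1     1     1     1     2     3     3     3     4     5     6     6     7     8     9    10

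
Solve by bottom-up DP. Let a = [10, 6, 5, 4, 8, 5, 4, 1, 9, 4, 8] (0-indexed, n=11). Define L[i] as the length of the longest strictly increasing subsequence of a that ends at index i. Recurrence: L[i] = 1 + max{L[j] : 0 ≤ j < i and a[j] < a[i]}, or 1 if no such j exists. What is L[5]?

2

   i    0    1    2    3    4    5    6    7    8    9   10
a[i]   10    6    5    4    8    5    4    1    9    4    8
L[i]    1    1    1    1    2    2    1    1    3    2    3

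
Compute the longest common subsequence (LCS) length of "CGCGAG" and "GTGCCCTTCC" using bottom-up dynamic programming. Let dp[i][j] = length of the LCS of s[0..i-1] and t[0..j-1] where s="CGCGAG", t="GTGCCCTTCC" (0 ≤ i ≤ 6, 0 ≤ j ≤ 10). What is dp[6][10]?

2

   ''  G  T  G  C  C  C  T  T  C  C
''  0  0  0  0  0  0  0  0  0  0  0
 C  0  0  0  0  1  1  1  1  1  1  1
 G  0  1  1  1  1  1  1  1  1  1  1
 C  0  1  1  1  2  2  2  2  2  2  2
 G  0  1  1  2  2  2  2  2  2  2  2
 A  0  1  1  2  2  2  2  2  2  2  2
 G  0  1  1  2  2  2  2  2  2  2  2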